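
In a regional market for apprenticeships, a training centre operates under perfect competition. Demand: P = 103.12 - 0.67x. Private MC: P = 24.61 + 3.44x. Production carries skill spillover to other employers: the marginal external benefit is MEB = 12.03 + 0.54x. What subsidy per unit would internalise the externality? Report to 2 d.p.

Social marginal cost = private MC − MEB = 12.58 + 2.90x.
Set SMC = demand: 12.58 + 2.90x = 103.12 - 0.67x → x* = 25.3613.
The Pigouvian subsidy equals MEB at x*: 12.03 + 0.54×25.3613 = 25.7251.

subsidy = 25.73 per unit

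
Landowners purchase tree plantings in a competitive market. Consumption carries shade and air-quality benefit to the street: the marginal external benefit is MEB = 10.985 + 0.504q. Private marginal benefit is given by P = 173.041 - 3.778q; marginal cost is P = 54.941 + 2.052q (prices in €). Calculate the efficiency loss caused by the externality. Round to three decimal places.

DWL = €42.172

Market equilibrium (private): 54.941 + 2.052q = 173.041 - 3.778q → q_m = 20.2573.
Social marginal benefit = demand + MEB = 184.026 - 3.274q.
Set SMB = MC: 184.026 - 3.274q = 54.941 + 2.052q → q* = 24.2368.
The welfare-loss triangle has base |q_m − q*| and height MEB(q_m) (the vertical gap between SMB and MC is zero at q* and MEB at q_m).
DWL = ½ × 3.9795 × 21.1947 = 42.1722.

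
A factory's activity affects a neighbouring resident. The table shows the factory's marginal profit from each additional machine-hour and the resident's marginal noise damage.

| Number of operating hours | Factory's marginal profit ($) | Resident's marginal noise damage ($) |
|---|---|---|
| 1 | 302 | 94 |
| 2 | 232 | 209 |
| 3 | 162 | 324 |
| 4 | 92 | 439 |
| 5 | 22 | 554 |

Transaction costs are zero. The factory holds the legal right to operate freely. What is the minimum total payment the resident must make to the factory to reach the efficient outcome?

Left alone the factory would choose level 5 (marginal profit stays positive).
Efficient level: k* = 2 (marginal profit ≥ marginal noise damage through 2).
The resident must at least cover the factory's forgone profit from cutting 5→2: 162 + 92 + 22 = 276.

$276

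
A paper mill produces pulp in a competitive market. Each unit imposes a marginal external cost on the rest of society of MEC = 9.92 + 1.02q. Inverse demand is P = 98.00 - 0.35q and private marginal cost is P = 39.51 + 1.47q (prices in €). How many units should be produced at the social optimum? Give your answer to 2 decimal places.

q* = 17.10

Social marginal cost = private MC + MEC = 49.43 + 2.49q.
Set SMC = demand: 49.43 + 2.49q = 98.00 - 0.35q → q* = 17.1021.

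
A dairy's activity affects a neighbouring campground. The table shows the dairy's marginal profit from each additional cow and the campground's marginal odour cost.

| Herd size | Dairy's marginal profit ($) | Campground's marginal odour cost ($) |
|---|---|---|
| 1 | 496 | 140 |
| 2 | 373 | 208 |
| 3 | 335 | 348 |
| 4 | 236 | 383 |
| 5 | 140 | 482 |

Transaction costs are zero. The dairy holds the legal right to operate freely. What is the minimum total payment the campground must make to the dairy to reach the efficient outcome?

Left alone the dairy would choose level 5 (marginal profit stays positive).
Efficient level: k* = 2 (marginal profit ≥ marginal odour cost through 2).
The campground must at least cover the dairy's forgone profit from cutting 5→2: 335 + 236 + 140 = 711.

$711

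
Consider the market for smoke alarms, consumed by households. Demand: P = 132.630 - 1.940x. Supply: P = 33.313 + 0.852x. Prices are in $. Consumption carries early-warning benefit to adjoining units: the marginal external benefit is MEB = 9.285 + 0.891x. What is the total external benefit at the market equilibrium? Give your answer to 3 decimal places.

$894.007

Market equilibrium (private): 33.313 + 0.852x = 132.630 - 1.940x → x_m = 35.5720.
Total external benefit = ∫₀^{x_m} (9.285 + 0.891x) dx = 9.285×35.5720 + ½×0.891×35.5720² = 894.0071.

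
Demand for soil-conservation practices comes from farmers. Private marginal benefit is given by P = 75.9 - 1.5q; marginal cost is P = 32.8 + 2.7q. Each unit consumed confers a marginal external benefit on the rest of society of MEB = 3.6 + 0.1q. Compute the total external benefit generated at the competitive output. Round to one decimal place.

Market equilibrium (private): 32.8 + 2.7q = 75.9 - 1.5q → q_m = 10.2619.
Total external benefit = ∫₀^{q_m} (3.6 + 0.1q) dq = 3.6×10.2619 + ½×0.1×10.2619² = 42.2082.

42.2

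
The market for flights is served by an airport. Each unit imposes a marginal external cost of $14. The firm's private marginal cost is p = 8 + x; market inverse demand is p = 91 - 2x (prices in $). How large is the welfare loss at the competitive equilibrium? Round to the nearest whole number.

Market equilibrium (private): 8 + x = 91 - 2x → x_m = 27.6667.
Social marginal cost = private MC + MEC = 22 + x.
Set SMC = demand: 22 + x = 91 - 2x → x* = 23.0000.
Between x* and x_m the wedge SMC − demand runs linearly from 0 to MEC(x_m), so the loss is a triangle.
DWL = ½ × 4.6667 × 14.0000 = 32.6669.

DWL = $33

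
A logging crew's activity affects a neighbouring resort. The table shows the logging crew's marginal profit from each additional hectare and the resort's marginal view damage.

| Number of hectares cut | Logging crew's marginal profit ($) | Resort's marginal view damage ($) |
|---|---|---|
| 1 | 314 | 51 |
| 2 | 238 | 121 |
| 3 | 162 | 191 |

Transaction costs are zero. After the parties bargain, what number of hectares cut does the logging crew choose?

2

Bargaining reaches the level where marginal profit last exceeds marginal view damage.
That holds through level 2 (238 ≥ 121) but not at 3 (162 < 191).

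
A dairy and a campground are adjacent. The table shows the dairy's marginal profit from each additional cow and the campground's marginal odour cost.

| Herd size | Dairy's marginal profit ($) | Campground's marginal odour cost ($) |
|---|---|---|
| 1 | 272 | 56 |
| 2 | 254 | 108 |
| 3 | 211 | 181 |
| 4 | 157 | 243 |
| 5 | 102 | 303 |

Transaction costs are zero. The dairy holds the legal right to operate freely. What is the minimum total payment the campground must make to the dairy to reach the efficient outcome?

$259

Left alone the dairy would choose level 5 (marginal profit stays positive).
Efficient level: k* = 3 (marginal profit ≥ marginal odour cost through 3).
The campground must at least cover the dairy's forgone profit from cutting 5→3: 157 + 102 = 259.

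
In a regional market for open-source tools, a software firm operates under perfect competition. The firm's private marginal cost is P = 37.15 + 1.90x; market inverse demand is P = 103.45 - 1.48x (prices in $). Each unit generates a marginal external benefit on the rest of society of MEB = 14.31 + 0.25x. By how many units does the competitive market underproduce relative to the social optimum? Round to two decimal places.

Market equilibrium (private): 37.15 + 1.90x = 103.45 - 1.48x → x_m = 19.6154.
Social marginal cost = private MC − MEB = 22.84 + 1.65x.
Set SMC = demand: 22.84 + 1.65x = 103.45 - 1.48x → x* = 25.7540.
Gap = |19.6154 − 25.7540| = 6.1386.

6.14 units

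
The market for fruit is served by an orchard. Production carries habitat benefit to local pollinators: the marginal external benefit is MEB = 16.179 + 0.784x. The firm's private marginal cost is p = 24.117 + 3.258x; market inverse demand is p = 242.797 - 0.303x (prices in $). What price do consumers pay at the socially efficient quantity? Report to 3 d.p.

Social marginal cost = private MC − MEB = 7.938 + 2.474x.
Set SMC = demand: 7.938 + 2.474x = 242.797 - 0.303x → x* = 84.5729.
Consumer price on the demand curve at x*: 242.797 − 0.303×84.5729 = 217.1714.

P = $217.171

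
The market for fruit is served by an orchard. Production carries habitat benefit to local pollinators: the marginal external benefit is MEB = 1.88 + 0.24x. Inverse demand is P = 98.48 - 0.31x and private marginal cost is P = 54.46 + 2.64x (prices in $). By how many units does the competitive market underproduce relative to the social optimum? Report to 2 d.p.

2.02 units

Market equilibrium (private): 54.46 + 2.64x = 98.48 - 0.31x → x_m = 14.9220.
Social marginal cost = private MC − MEB = 52.58 + 2.40x.
Set SMC = demand: 52.58 + 2.40x = 98.48 - 0.31x → x* = 16.9373.
Gap = |14.9220 − 16.9373| = 2.0153.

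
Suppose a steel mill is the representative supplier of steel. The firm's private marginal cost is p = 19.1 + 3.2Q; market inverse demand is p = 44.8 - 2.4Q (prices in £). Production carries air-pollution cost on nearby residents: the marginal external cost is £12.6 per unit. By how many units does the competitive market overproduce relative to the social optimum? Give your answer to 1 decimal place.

Market equilibrium (private): 19.1 + 3.2Q = 44.8 - 2.4Q → Q_m = 4.5893.
Social marginal cost = private MC + MEC = 31.7 + 3.2Q.
Set SMC = demand: 31.7 + 3.2Q = 44.8 - 2.4Q → Q* = 2.3393.
Gap = |4.5893 − 2.3393| = 2.2500.

2.3 units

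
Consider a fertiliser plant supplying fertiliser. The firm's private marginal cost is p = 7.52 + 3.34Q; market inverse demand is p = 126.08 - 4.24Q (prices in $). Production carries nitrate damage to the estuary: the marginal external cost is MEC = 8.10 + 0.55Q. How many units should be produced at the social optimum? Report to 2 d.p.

Social marginal cost = private MC + MEC = 15.62 + 3.89Q.
Set SMC = demand: 15.62 + 3.89Q = 126.08 - 4.24Q → Q* = 13.5867.

Q* = 13.59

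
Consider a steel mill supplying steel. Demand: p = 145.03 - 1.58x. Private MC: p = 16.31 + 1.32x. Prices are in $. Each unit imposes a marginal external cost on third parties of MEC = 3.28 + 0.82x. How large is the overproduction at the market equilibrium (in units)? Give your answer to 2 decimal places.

Market equilibrium (private): 16.31 + 1.32x = 145.03 - 1.58x → x_m = 44.3862.
Social marginal cost = private MC + MEC = 19.59 + 2.14x.
Set SMC = demand: 19.59 + 2.14x = 145.03 - 1.58x → x* = 33.7204.
Gap = |44.3862 − 33.7204| = 10.6658.

10.67 units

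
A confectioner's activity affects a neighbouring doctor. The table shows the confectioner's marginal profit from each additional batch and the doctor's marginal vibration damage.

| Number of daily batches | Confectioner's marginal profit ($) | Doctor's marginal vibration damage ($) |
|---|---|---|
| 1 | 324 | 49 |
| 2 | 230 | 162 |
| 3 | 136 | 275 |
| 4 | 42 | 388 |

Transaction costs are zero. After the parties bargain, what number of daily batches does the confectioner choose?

Bargaining reaches the level where marginal profit last exceeds marginal vibration damage.
That holds through level 2 (230 ≥ 162) but not at 3 (136 < 275).

2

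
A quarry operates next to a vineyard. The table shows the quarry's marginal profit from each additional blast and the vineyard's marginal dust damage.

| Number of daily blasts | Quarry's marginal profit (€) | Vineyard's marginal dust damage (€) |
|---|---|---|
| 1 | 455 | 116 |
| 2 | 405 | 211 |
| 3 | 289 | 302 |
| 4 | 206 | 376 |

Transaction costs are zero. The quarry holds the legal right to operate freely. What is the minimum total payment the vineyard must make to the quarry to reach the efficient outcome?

€495

Left alone the quarry would choose level 4 (marginal profit stays positive).
Efficient level: k* = 2 (marginal profit ≥ marginal dust damage through 2).
The vineyard must at least cover the quarry's forgone profit from cutting 4→2: 289 + 206 = 495.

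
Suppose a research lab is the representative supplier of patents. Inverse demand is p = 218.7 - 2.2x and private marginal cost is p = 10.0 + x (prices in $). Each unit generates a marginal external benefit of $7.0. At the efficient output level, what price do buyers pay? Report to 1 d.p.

Social marginal cost = private MC − MEB = 3.0 + x.
Set SMC = demand: 3.0 + x = 218.7 - 2.2x → x* = 67.4063.
Consumer price on the demand curve at x*: 218.7 − 2.2×67.4063 = 70.4061.

P = $70.4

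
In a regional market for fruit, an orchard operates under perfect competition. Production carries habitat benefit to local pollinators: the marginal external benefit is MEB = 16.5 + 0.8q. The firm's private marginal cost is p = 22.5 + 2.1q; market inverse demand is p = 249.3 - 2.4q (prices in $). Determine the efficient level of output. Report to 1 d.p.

q* = 65.8

Social marginal cost = private MC − MEB = 6.0 + 1.3q.
Set SMC = demand: 6.0 + 1.3q = 249.3 - 2.4q → q* = 65.7568.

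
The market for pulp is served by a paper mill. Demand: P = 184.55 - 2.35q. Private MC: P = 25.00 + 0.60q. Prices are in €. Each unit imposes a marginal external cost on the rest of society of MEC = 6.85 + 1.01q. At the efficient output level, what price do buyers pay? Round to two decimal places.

Social marginal cost = private MC + MEC = 31.85 + 1.61q.
Set SMC = demand: 31.85 + 1.61q = 184.55 - 2.35q → q* = 38.5606.
Consumer price on the demand curve at q*: 184.55 − 2.35×38.5606 = 93.9326.

P = €93.93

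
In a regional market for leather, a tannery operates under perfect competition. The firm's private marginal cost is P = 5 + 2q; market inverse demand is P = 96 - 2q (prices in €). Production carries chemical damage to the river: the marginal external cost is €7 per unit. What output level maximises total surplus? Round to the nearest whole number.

q* = 21

Social marginal cost = private MC + MEC = 12 + 2q.
Set SMC = demand: 12 + 2q = 96 - 2q → q* = 21.0000.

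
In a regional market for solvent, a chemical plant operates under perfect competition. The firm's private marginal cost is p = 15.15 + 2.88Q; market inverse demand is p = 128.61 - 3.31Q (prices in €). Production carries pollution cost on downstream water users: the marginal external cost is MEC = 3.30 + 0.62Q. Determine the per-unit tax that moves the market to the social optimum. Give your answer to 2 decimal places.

tax = €13.33 per unit

Social marginal cost = private MC + MEC = 18.45 + 3.50Q.
Set SMC = demand: 18.45 + 3.50Q = 128.61 - 3.31Q → Q* = 16.1762.
The Pigouvian tax equals MEC at Q*: 3.30 + 0.62×16.1762 = 13.3292.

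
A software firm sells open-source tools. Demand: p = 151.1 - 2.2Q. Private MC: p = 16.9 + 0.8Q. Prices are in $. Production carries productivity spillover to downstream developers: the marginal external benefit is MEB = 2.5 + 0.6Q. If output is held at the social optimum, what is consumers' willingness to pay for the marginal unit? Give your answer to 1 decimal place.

P = $25.8

Social marginal cost = private MC − MEB = 14.4 + 0.2Q.
Set SMC = demand: 14.4 + 0.2Q = 151.1 - 2.2Q → Q* = 56.9583.
Consumer price on the demand curve at Q*: 151.1 − 2.2×56.9583 = 25.7917.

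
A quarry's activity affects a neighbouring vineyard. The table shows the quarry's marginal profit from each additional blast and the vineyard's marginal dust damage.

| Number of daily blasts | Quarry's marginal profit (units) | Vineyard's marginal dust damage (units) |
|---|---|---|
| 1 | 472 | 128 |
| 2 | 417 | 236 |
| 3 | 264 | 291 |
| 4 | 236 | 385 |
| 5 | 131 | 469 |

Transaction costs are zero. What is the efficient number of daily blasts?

2

Bargaining reaches the level where marginal profit last exceeds marginal dust damage.
That holds through level 2 (417 ≥ 236) but not at 3 (264 < 291).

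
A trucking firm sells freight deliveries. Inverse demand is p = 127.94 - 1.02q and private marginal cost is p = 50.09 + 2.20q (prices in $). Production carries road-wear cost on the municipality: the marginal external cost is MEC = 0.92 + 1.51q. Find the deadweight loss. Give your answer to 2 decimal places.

DWL = $148.08

Market equilibrium (private): 50.09 + 2.20q = 127.94 - 1.02q → q_m = 24.1770.
Social marginal cost = private MC + MEC = 51.01 + 3.71q.
Set SMC = demand: 51.01 + 3.71q = 127.94 - 1.02q → q* = 16.2643.
Between q* and q_m the wedge SMC − demand runs linearly from 0 to MEC(q_m), so the loss is a triangle.
DWL = ½ × 7.9127 × 37.4273 = 148.0755.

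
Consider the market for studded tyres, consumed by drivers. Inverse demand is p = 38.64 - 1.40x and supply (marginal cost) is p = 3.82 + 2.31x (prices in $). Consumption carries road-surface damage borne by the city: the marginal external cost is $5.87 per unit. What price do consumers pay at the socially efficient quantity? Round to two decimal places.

Social marginal benefit = demand − MEC = 32.77 - 1.40x.
Set SMB = MC: 32.77 - 1.40x = 3.82 + 2.31x → x* = 7.8032.
Consumer price on the demand curve at x*: 38.64 − 1.40×7.8032 = 27.7155.

P = $27.72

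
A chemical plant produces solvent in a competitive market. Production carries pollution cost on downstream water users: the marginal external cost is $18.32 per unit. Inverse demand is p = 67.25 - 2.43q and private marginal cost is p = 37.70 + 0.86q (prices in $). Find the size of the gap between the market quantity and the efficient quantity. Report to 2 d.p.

5.57 units

Market equilibrium (private): 37.70 + 0.86q = 67.25 - 2.43q → q_m = 8.9818.
Social marginal cost = private MC + MEC = 56.02 + 0.86q.
Set SMC = demand: 56.02 + 0.86q = 67.25 - 2.43q → q* = 3.4134.
Gap = |8.9818 − 3.4134| = 5.5684.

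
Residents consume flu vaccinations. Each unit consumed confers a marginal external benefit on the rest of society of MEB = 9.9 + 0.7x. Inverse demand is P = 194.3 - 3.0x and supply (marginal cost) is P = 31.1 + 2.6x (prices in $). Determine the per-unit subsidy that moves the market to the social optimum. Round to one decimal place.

subsidy = $34.6 per unit

Social marginal benefit = demand + MEB = 204.2 - 2.3x.
Set SMB = MC: 204.2 - 2.3x = 31.1 + 2.6x → x* = 35.3265.
The Pigouvian subsidy equals MEB at x*: 9.9 + 0.7×35.3265 = 34.6286.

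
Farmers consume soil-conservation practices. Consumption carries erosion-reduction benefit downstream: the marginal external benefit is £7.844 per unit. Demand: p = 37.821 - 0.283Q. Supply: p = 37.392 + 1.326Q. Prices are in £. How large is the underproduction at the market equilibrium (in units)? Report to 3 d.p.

Market equilibrium (private): 37.392 + 1.326Q = 37.821 - 0.283Q → Q_m = 0.2666.
Social marginal benefit = demand + MEB = 45.665 - 0.283Q.
Set SMB = MC: 45.665 - 0.283Q = 37.392 + 1.326Q → Q* = 5.1417.
Gap = |0.2666 − 5.1417| = 4.8751.

4.875 units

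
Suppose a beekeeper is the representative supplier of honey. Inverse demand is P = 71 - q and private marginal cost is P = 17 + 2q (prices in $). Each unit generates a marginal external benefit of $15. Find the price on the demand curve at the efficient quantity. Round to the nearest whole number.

Social marginal cost = private MC − MEB = 2 + 2q.
Set SMC = demand: 2 + 2q = 71 - q → q* = 23.0000.
Consumer price on the demand curve at q*: 71 − 1×23.0000 = 48.0000.

P = $48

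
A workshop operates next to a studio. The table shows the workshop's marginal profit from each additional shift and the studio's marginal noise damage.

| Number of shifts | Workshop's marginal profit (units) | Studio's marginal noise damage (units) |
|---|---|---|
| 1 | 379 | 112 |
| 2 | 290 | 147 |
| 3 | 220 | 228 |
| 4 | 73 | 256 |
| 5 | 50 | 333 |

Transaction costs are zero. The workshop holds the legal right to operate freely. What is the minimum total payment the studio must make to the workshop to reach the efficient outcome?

343

Left alone the workshop would choose level 5 (marginal profit stays positive).
Efficient level: k* = 2 (marginal profit ≥ marginal noise damage through 2).
The studio must at least cover the workshop's forgone profit from cutting 5→2: 220 + 73 + 50 = 343.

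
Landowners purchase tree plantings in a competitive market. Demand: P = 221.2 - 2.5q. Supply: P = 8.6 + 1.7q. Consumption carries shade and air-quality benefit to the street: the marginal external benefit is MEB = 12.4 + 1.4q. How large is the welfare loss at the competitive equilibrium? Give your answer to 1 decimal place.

DWL = 1238.1

Market equilibrium (private): 8.6 + 1.7q = 221.2 - 2.5q → q_m = 50.6190.
Social marginal benefit = demand + MEB = 233.6 - 1.1q.
Set SMB = MC: 233.6 - 1.1q = 8.6 + 1.7q → q* = 80.3571.
The loss is the area between SMB and MC from q* to q_m; with linear curves that's a triangle of height MEB(q_m).
DWL = ½ × 29.7381 × 83.2667 = 1238.0967.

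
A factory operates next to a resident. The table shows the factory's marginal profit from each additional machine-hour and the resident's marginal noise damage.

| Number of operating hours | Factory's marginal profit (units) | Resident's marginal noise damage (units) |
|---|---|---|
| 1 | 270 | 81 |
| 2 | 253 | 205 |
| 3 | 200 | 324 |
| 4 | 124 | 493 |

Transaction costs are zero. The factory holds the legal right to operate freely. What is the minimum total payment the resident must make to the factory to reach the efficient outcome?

Left alone the factory would choose level 4 (marginal profit stays positive).
Efficient level: k* = 2 (marginal profit ≥ marginal noise damage through 2).
The resident must at least cover the factory's forgone profit from cutting 4→2: 200 + 124 = 324.

324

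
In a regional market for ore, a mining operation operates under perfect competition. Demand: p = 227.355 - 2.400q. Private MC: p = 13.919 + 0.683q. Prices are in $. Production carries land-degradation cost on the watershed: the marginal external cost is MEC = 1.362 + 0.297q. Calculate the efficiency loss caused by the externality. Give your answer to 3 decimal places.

Market equilibrium (private): 13.919 + 0.683q = 227.355 - 2.400q → q_m = 69.2300.
Social marginal cost = private MC + MEC = 15.281 + 0.980q.
Set SMC = demand: 15.281 + 0.980q = 227.355 - 2.400q → q* = 62.7438.
Between q* and q_m the wedge SMC − demand runs linearly from 0 to MEC(q_m), so the loss is a triangle.
DWL = ½ × 6.4862 × 21.9233 = 71.0995.

DWL = $71.099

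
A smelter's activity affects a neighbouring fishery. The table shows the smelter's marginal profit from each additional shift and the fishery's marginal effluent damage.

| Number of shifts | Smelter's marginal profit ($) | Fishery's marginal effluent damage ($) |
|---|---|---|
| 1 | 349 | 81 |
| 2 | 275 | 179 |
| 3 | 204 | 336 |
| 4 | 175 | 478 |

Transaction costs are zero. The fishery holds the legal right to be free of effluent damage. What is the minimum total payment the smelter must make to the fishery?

$260

Efficient level: marginal profit ≥ marginal effluent damage through level 2, so k* = 2.
With the fishery holding the right, the smelter must at least compensate total damage at k*: 81 + 179 = 260.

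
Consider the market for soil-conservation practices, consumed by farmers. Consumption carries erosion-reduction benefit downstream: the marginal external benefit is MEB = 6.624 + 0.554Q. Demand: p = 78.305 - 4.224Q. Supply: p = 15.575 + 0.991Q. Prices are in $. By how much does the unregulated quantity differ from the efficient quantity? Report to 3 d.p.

Market equilibrium (private): 15.575 + 0.991Q = 78.305 - 4.224Q → Q_m = 12.0288.
Social marginal benefit = demand + MEB = 84.929 - 3.670Q.
Set SMB = MC: 84.929 - 3.670Q = 15.575 + 0.991Q → Q* = 14.8796.
Gap = |12.0288 − 14.8796| = 2.8508.

2.851 units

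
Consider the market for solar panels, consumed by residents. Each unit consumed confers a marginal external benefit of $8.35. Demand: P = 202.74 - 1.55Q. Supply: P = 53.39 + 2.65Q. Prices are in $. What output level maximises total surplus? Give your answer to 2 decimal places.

Q* = 37.55

Social marginal benefit = demand + MEB = 211.09 - 1.55Q.
Set SMB = MC: 211.09 - 1.55Q = 53.39 + 2.65Q → Q* = 37.5476.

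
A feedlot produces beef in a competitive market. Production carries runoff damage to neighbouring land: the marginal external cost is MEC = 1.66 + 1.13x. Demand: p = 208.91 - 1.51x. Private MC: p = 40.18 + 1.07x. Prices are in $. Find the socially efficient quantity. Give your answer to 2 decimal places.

Social marginal cost = private MC + MEC = 41.84 + 2.20x.
Set SMC = demand: 41.84 + 2.20x = 208.91 - 1.51x → x* = 45.0323.

x* = 45.03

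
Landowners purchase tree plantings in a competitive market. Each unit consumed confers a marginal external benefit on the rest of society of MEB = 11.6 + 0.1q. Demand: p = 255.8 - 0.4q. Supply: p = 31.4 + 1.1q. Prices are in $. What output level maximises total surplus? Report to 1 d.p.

Social marginal benefit = demand + MEB = 267.4 - 0.3q.
Set SMB = MC: 267.4 - 0.3q = 31.4 + 1.1q → q* = 168.5714.

q* = 168.6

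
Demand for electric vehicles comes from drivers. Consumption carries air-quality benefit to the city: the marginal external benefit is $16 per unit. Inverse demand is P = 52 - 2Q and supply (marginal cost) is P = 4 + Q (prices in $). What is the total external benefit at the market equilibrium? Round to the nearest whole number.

$256

Market equilibrium (private): 4 + Q = 52 - 2Q → Q_m = 16.0000.
Total external benefit = MEB × Q_m = 16 × 16.0000 = 256.0000.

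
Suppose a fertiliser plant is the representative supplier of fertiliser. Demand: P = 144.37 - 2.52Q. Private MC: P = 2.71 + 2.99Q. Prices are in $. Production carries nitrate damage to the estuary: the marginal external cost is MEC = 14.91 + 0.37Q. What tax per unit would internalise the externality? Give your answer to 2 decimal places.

Social marginal cost = private MC + MEC = 17.62 + 3.36Q.
Set SMC = demand: 17.62 + 3.36Q = 144.37 - 2.52Q → Q* = 21.5561.
The Pigouvian tax equals MEC at Q*: 14.91 + 0.37×21.5561 = 22.8858.

tax = $22.89 per unit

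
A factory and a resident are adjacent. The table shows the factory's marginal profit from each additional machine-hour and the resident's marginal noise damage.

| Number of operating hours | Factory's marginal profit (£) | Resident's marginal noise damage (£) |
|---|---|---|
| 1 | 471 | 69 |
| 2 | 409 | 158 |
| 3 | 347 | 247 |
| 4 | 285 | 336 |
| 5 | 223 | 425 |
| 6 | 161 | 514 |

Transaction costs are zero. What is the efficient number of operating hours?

Bargaining reaches the level where marginal profit last exceeds marginal noise damage.
That holds through level 3 (347 ≥ 247) but not at 4 (285 < 336).

3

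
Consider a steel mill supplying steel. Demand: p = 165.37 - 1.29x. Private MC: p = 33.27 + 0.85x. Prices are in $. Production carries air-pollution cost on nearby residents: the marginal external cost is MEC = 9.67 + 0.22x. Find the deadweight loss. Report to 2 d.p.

DWL = $114.53

Market equilibrium (private): 33.27 + 0.85x = 165.37 - 1.29x → x_m = 61.7290.
Social marginal cost = private MC + MEC = 42.94 + 1.07x.
Set SMC = demand: 42.94 + 1.07x = 165.37 - 1.29x → x* = 51.8771.
The loss is the area between SMC and demand from x* to x_m; with linear curves that's a triangle of height MEC(x_m).
DWL = ½ × 9.8519 × 23.2504 = 114.5303.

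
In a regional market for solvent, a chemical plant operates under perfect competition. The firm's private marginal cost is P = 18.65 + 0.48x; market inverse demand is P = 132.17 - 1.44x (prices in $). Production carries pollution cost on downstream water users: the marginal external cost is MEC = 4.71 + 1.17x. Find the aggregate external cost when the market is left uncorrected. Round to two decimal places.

Market equilibrium (private): 18.65 + 0.48x = 132.17 - 1.44x → x_m = 59.1250.
Total external cost = ∫₀^{x_m} (4.71 + 1.17x) dx = 4.71×59.1250 + ½×1.17×59.1250² = 2323.5016.

$2323.50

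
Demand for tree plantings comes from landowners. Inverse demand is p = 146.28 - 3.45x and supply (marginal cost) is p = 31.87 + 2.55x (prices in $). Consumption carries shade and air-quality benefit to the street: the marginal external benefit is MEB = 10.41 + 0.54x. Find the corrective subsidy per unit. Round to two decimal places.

Social marginal benefit = demand + MEB = 156.69 - 2.91x.
Set SMB = MC: 156.69 - 2.91x = 31.87 + 2.55x → x* = 22.8608.
The Pigouvian subsidy equals MEB at x*: 10.41 + 0.54×22.8608 = 22.7548.

subsidy = $22.75 per unit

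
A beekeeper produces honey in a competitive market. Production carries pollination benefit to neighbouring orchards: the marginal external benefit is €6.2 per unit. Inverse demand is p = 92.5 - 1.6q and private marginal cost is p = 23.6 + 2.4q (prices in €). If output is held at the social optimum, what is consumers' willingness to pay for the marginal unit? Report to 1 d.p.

P = €62.5

Social marginal cost = private MC − MEB = 17.4 + 2.4q.
Set SMC = demand: 17.4 + 2.4q = 92.5 - 1.6q → q* = 18.7750.
Consumer price on the demand curve at q*: 92.5 − 1.6×18.7750 = 62.4600.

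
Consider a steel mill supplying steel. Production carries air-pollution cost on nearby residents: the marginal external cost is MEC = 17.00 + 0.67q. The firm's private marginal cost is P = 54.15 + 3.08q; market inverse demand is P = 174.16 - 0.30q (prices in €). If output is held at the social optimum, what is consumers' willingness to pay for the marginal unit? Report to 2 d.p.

P = €166.53

Social marginal cost = private MC + MEC = 71.15 + 3.75q.
Set SMC = demand: 71.15 + 3.75q = 174.16 - 0.30q → q* = 25.4346.
Consumer price on the demand curve at q*: 174.16 − 0.30×25.4346 = 166.5296.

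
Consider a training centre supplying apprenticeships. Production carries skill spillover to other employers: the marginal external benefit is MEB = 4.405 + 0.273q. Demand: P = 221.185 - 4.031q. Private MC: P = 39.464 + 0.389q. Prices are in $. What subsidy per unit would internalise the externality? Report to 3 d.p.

Social marginal cost = private MC − MEB = 35.059 + 0.116q.
Set SMC = demand: 35.059 + 0.116q = 221.185 - 4.031q → q* = 44.8821.
The Pigouvian subsidy equals MEB at q*: 4.405 + 0.273×44.8821 = 16.6578.

subsidy = $16.658 per unit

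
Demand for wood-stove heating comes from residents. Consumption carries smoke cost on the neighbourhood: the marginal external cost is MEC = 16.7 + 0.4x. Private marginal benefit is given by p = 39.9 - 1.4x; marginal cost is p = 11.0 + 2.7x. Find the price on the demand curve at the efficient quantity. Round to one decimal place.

P = 36.1

Social marginal benefit = demand − MEC = 23.2 - 1.8x.
Set SMB = MC: 23.2 - 1.8x = 11.0 + 2.7x → x* = 2.7111.
Consumer price on the demand curve at x*: 39.9 − 1.4×2.7111 = 36.1045.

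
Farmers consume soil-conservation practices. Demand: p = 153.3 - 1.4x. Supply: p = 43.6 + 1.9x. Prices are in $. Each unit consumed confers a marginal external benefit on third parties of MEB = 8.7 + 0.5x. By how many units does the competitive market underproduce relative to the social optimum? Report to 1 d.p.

Market equilibrium (private): 43.6 + 1.9x = 153.3 - 1.4x → x_m = 33.2424.
Social marginal benefit = demand + MEB = 162.0 - 0.9x.
Set SMB = MC: 162.0 - 0.9x = 43.6 + 1.9x → x* = 42.2857.
Gap = |33.2424 − 42.2857| = 9.0433.

9.0 units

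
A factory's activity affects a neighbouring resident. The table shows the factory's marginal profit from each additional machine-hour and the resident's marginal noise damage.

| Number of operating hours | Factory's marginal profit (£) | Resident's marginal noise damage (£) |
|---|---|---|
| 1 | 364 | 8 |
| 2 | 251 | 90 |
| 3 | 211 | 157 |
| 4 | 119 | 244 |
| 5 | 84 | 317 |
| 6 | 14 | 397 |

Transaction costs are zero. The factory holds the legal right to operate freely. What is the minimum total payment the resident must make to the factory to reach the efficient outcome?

£217

Left alone the factory would choose level 6 (marginal profit stays positive).
Efficient level: k* = 3 (marginal profit ≥ marginal noise damage through 3).
The resident must at least cover the factory's forgone profit from cutting 6→3: 119 + 84 + 14 = 217.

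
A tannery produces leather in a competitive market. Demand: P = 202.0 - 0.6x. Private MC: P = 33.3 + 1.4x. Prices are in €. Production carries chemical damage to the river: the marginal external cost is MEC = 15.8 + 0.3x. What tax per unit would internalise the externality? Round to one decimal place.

tax = €35.7 per unit

Social marginal cost = private MC + MEC = 49.1 + 1.7x.
Set SMC = demand: 49.1 + 1.7x = 202.0 - 0.6x → x* = 66.4783.
The Pigouvian tax equals MEC at x*: 15.8 + 0.3×66.4783 = 35.7435.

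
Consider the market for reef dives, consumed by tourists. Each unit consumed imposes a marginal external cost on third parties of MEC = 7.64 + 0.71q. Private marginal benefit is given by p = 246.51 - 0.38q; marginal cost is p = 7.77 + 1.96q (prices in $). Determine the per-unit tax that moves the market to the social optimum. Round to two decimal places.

Social marginal benefit = demand − MEC = 238.87 - 1.09q.
Set SMB = MC: 238.87 - 1.09q = 7.77 + 1.96q → q* = 75.7705.
The Pigouvian tax equals MEC at q*: 7.64 + 0.71×75.7705 = 61.4371.

tax = $61.44 per unit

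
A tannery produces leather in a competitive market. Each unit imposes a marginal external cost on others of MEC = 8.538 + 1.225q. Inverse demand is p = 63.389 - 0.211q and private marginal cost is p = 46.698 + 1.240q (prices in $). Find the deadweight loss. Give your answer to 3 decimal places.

Market equilibrium (private): 46.698 + 1.240q = 63.389 - 0.211q → q_m = 11.5031.
Social marginal cost = private MC + MEC = 55.236 + 2.465q.
Set SMC = demand: 55.236 + 2.465q = 63.389 - 0.211q → q* = 3.0467.
Height of the DWL triangle at q_m is SMC(q_m) − demand(q_m) = MEC(q_m) = 22.6293.
DWL = ½ × 8.4564 × 22.6293 = 95.6812.

DWL = $95.681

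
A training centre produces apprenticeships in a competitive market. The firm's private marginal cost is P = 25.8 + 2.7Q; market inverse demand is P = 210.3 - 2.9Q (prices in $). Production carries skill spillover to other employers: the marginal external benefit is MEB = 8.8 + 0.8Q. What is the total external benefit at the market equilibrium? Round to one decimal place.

$724.1

Market equilibrium (private): 25.8 + 2.7Q = 210.3 - 2.9Q → Q_m = 32.9464.
Total external benefit = ∫₀^{Q_m} (8.8 + 0.8Q) dQ = 8.8×32.9464 + ½×0.8×32.9464² = 724.1144.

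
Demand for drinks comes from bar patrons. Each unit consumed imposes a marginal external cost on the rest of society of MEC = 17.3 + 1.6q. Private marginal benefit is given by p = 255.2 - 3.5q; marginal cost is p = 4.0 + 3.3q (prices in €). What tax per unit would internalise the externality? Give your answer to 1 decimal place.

Social marginal benefit = demand − MEC = 237.9 - 5.1q.
Set SMB = MC: 237.9 - 5.1q = 4.0 + 3.3q → q* = 27.8452.
The Pigouvian tax equals MEC at q*: 17.3 + 1.6×27.8452 = 61.8523.

tax = €61.9 per unit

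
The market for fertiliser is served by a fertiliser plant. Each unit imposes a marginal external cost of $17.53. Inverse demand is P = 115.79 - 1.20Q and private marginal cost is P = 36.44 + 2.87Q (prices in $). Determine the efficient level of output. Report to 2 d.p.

Social marginal cost = private MC + MEC = 53.97 + 2.87Q.
Set SMC = demand: 53.97 + 2.87Q = 115.79 - 1.20Q → Q* = 15.1892.

Q* = 15.19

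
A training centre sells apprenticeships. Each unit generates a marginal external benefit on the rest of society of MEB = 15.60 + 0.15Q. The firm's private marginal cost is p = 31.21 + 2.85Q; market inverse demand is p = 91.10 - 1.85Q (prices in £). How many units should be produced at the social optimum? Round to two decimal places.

Q* = 16.59

Social marginal cost = private MC − MEB = 15.61 + 2.70Q.
Set SMC = demand: 15.61 + 2.70Q = 91.10 - 1.85Q → Q* = 16.5912.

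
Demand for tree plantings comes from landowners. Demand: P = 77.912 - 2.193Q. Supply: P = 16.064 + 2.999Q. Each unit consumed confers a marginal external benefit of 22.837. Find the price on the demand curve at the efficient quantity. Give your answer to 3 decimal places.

P = 42.143

Social marginal benefit = demand + MEB = 100.749 - 2.193Q.
Set SMB = MC: 100.749 - 2.193Q = 16.064 + 2.999Q → Q* = 16.3107.
Consumer price on the demand curve at Q*: 77.912 − 2.193×16.3107 = 42.1426.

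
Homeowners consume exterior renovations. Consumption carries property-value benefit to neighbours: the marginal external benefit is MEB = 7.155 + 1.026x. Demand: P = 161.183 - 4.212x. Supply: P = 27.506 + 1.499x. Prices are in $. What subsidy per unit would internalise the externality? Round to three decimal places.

subsidy = $37.997 per unit

Social marginal benefit = demand + MEB = 168.338 - 3.186x.
Set SMB = MC: 168.338 - 3.186x = 27.506 + 1.499x → x* = 30.0602.
The Pigouvian subsidy equals MEB at x*: 7.155 + 1.026×30.0602 = 37.9968.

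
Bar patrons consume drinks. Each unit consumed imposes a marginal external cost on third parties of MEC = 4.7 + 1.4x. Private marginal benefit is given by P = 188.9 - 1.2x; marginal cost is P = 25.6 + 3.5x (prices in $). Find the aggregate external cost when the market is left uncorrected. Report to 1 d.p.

Market equilibrium (private): 25.6 + 3.5x = 188.9 - 1.2x → x_m = 34.7447.
Total external cost = ∫₀^{x_m} (4.7 + 1.4x) dx = 4.7×34.7447 + ½×1.4×34.7447² = 1008.3360.

$1008.3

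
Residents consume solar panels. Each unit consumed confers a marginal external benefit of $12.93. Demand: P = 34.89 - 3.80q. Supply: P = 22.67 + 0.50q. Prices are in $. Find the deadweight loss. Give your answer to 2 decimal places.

Market equilibrium (private): 22.67 + 0.50q = 34.89 - 3.80q → q_m = 2.8419.
Social marginal benefit = demand + MEB = 47.82 - 3.80q.
Set SMB = MC: 47.82 - 3.80q = 22.67 + 0.50q → q* = 5.8488.
Height of the DWL triangle at q_m is SMB(q_m) − MC(q_m) = MEB(q_m) = 12.9300.
DWL = ½ × 3.0069 × 12.9300 = 19.4396.

DWL = $19.44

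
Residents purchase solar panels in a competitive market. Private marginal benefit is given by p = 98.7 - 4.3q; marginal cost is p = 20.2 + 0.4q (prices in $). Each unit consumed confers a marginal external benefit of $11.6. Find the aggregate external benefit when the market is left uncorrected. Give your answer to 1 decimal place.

$193.7

Market equilibrium (private): 20.2 + 0.4q = 98.7 - 4.3q → q_m = 16.7021.
Total external benefit = MEB × q_m = 11.6 × 16.7021 = 193.7444.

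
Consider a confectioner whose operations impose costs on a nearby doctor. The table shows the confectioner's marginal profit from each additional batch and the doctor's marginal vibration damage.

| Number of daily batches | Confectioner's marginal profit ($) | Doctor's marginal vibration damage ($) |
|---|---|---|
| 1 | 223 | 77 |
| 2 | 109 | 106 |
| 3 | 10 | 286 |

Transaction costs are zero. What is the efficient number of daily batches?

Bargaining reaches the level where marginal profit last exceeds marginal vibration damage.
That holds through level 2 (109 ≥ 106) but not at 3 (10 < 286).

2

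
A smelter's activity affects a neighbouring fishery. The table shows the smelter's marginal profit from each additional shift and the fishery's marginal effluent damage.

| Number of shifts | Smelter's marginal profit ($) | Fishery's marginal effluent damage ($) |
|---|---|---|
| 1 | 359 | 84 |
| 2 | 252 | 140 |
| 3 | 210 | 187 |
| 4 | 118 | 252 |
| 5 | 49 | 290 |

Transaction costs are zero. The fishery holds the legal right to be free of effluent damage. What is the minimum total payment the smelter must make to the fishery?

$411

Efficient level: marginal profit ≥ marginal effluent damage through level 3, so k* = 3.
With the fishery holding the right, the smelter must at least compensate total damage at k*: 84 + 140 + 187 = 411.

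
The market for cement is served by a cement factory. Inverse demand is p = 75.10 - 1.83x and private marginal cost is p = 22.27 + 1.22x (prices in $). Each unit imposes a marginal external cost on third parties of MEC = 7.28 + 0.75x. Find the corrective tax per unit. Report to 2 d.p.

Social marginal cost = private MC + MEC = 29.55 + 1.97x.
Set SMC = demand: 29.55 + 1.97x = 75.10 - 1.83x → x* = 11.9868.
The Pigouvian tax equals MEC at x*: 7.28 + 0.75×11.9868 = 16.2701.

tax = $16.27 per unit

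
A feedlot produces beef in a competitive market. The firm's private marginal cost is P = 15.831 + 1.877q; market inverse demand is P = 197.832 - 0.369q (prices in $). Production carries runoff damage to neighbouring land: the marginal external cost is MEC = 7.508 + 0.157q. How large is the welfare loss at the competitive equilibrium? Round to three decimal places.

DWL = $85.157

Market equilibrium (private): 15.831 + 1.877q = 197.832 - 0.369q → q_m = 81.0334.
Social marginal cost = private MC + MEC = 23.339 + 2.034q.
Set SMC = demand: 23.339 + 2.034q = 197.832 - 0.369q → q* = 72.6146.
The loss is the area between SMC and demand from q* to q_m; with linear curves that's a triangle of height MEC(q_m).
DWL = ½ × 8.4188 × 20.2302 = 85.1570.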